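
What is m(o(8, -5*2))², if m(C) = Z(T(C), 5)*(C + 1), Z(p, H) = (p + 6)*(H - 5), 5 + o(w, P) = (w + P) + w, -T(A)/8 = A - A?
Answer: 0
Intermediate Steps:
T(A) = 0 (T(A) = -8*(A - A) = -8*0 = 0)
o(w, P) = -5 + P + 2*w (o(w, P) = -5 + ((w + P) + w) = -5 + ((P + w) + w) = -5 + (P + 2*w) = -5 + P + 2*w)
Z(p, H) = (-5 + H)*(6 + p) (Z(p, H) = (6 + p)*(-5 + H) = (-5 + H)*(6 + p))
m(C) = 0 (m(C) = (-30 - 5*0 + 6*5 + 5*0)*(C + 1) = (-30 + 0 + 30 + 0)*(1 + C) = 0*(1 + C) = 0)
m(o(8, -5*2))² = 0² = 0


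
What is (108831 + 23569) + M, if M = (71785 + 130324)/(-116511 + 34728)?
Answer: 10827867091/81783 ≈ 1.3240e+5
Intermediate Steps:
M = -202109/81783 (M = 202109/(-81783) = 202109*(-1/81783) = -202109/81783 ≈ -2.4713)
(108831 + 23569) + M = (108831 + 23569) - 202109/81783 = 132400 - 202109/81783 = 10827867091/81783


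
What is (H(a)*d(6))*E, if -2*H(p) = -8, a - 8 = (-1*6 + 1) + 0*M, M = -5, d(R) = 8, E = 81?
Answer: 2592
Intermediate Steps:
a = 3 (a = 8 + ((-1*6 + 1) + 0*(-5)) = 8 + ((-6 + 1) + 0) = 8 + (-5 + 0) = 8 - 5 = 3)
H(p) = 4 (H(p) = -1/2*(-8) = 4)
(H(a)*d(6))*E = (4*8)*81 = 32*81 = 2592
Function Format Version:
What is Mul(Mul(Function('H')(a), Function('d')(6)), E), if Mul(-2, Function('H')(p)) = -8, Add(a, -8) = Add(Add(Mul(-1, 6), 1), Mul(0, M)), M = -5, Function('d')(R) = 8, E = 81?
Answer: 2592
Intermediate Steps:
a = 3 (a = Add(8, Add(Add(Mul(-1, 6), 1), Mul(0, -5))) = Add(8, Add(Add(-6, 1), 0)) = Add(8, Add(-5, 0)) = Add(8, -5) = 3)
Function('H')(p) = 4 (Function('H')(p) = Mul(Rational(-1, 2), -8) = 4)
Mul(Mul(Function('H')(a), Function('d')(6)), E) = Mul(Mul(4, 8), 81) = Mul(32, 81) = 2592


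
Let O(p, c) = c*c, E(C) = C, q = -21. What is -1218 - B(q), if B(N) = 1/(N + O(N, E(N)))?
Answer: -511561/420 ≈ -1218.0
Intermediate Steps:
O(p, c) = c²
B(N) = 1/(N + N²)
-1218 - B(q) = -1218 - 1/((-21)*(1 - 21)) = -1218 - (-1)/(21*(-20)) = -1218 - (-1)*(-1)/(21*20) = -1218 - 1*1/420 = -1218 - 1/420 = -511561/420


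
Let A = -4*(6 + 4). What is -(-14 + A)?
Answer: 54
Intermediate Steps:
A = -40 (A = -4*10 = -40)
-(-14 + A) = -(-14 - 40) = -1*(-54) = 54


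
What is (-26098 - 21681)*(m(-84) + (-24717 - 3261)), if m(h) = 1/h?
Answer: 112287960187/84 ≈ 1.3368e+9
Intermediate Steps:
(-26098 - 21681)*(m(-84) + (-24717 - 3261)) = (-26098 - 21681)*(1/(-84) + (-24717 - 3261)) = -47779*(-1/84 - 27978) = -47779*(-2350153/84) = 112287960187/84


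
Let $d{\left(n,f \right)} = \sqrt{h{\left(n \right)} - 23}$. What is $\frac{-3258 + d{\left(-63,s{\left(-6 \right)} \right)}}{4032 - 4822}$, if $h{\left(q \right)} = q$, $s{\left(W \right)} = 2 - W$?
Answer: $\frac{1629}{395} - \frac{i \sqrt{86}}{790} \approx 4.1241 - 0.011739 i$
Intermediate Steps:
$d{\left(n,f \right)} = \sqrt{-23 + n}$ ($d{\left(n,f \right)} = \sqrt{n - 23} = \sqrt{-23 + n}$)
$\frac{-3258 + d{\left(-63,s{\left(-6 \right)} \right)}}{4032 - 4822} = \frac{-3258 + \sqrt{-23 - 63}}{4032 - 4822} = \frac{-3258 + \sqrt{-86}}{-790} = \left(-3258 + i \sqrt{86}\right) \left(- \frac{1}{790}\right) = \frac{1629}{395} - \frac{i \sqrt{86}}{790}$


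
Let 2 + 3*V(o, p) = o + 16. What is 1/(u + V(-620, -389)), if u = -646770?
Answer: -1/646972 ≈ -1.5457e-6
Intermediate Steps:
V(o, p) = 14/3 + o/3 (V(o, p) = -⅔ + (o + 16)/3 = -⅔ + (16 + o)/3 = -⅔ + (16/3 + o/3) = 14/3 + o/3)
1/(u + V(-620, -389)) = 1/(-646770 + (14/3 + (⅓)*(-620))) = 1/(-646770 + (14/3 - 620/3)) = 1/(-646770 - 202) = 1/(-646972) = -1/646972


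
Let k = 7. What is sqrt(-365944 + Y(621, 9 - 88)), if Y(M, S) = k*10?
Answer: 17*I*sqrt(1266) ≈ 604.88*I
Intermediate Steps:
Y(M, S) = 70 (Y(M, S) = 7*10 = 70)
sqrt(-365944 + Y(621, 9 - 88)) = sqrt(-365944 + 70) = sqrt(-365874) = 17*I*sqrt(1266)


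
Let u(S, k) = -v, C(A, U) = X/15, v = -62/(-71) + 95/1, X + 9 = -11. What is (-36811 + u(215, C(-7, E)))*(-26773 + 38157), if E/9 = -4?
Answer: -29830496992/71 ≈ -4.2015e+8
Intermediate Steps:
E = -36 (E = 9*(-4) = -36)
X = -20 (X = -9 - 11 = -20)
v = 6807/71 (v = -62*(-1/71) + 95*1 = 62/71 + 95 = 6807/71 ≈ 95.873)
C(A, U) = -4/3 (C(A, U) = -20/15 = -20*1/15 = -4/3)
u(S, k) = -6807/71 (u(S, k) = -1*6807/71 = -6807/71)
(-36811 + u(215, C(-7, E)))*(-26773 + 38157) = (-36811 - 6807/71)*(-26773 + 38157) = -2620388/71*11384 = -29830496992/71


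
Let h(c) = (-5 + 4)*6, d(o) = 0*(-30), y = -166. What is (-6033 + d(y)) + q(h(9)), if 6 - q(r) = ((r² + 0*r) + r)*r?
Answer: -5847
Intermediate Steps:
d(o) = 0
h(c) = -6 (h(c) = -1*6 = -6)
q(r) = 6 - r*(r + r²) (q(r) = 6 - ((r² + 0*r) + r)*r = 6 - ((r² + 0) + r)*r = 6 - (r² + r)*r = 6 - (r + r²)*r = 6 - r*(r + r²))
(-6033 + d(y)) + q(h(9)) = (-6033 + 0) + (6 - 1*(-6)² - 1*(-6)³) = -6033 + (6 - 1*36 - 1*(-216)) = -6033 + (6 - 36 + 216) = -6033 + 186 = -5847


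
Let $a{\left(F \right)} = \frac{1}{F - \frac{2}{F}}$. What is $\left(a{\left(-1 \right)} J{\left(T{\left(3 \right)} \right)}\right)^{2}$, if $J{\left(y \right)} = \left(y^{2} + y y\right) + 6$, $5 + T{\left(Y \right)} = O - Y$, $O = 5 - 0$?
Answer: $576$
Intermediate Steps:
$O = 5$ ($O = 5 + 0 = 5$)
$T{\left(Y \right)} = - Y$ ($T{\left(Y \right)} = -5 - \left(-5 + Y\right) = - Y$)
$J{\left(y \right)} = 6 + 2 y^{2}$ ($J{\left(y \right)} = \left(y^{2} + y^{2}\right) + 6 = 2 y^{2} + 6 = 6 + 2 y^{2}$)
$\left(a{\left(-1 \right)} J{\left(T{\left(3 \right)} \right)}\right)^{2} = \left(- \frac{1}{-2 + \left(-1\right)^{2}} \left(6 + 2 \left(\left(-1\right) 3\right)^{2}\right)\right)^{2} = \left(- \frac{1}{-2 + 1} \left(6 + 2 \left(-3\right)^{2}\right)\right)^{2} = \left(- \frac{1}{-1} \left(6 + 2 \cdot 9\right)\right)^{2} = \left(\left(-1\right) \left(-1\right) \left(6 + 18\right)\right)^{2} = \left(1 \cdot 24\right)^{2} = 24^{2} = 576$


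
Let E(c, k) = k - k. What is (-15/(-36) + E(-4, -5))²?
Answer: 25/144 ≈ 0.17361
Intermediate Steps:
E(c, k) = 0
(-15/(-36) + E(-4, -5))² = (-15/(-36) + 0)² = (-15*(-1/36) + 0)² = (5/12 + 0)² = (5/12)² = 25/144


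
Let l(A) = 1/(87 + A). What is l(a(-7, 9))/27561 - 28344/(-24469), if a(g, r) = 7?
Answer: 73431788965/63392670246 ≈ 1.1584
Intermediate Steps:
l(a(-7, 9))/27561 - 28344/(-24469) = 1/((87 + 7)*27561) - 28344/(-24469) = (1/27561)/94 - 28344*(-1/24469) = (1/94)*(1/27561) + 28344/24469 = 1/2590734 + 28344/24469 = 73431788965/63392670246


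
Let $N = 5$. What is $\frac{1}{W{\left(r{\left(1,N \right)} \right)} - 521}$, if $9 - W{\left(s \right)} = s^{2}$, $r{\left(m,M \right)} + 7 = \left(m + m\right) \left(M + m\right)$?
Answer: $- \frac{1}{537} \approx -0.0018622$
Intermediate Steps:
$r{\left(m,M \right)} = -7 + 2 m \left(M + m\right)$ ($r{\left(m,M \right)} = -7 + \left(m + m\right) \left(M + m\right) = -7 + 2 m \left(M + m\right)$)
$W{\left(s \right)} = 9 - s^{2}$
$\frac{1}{W{\left(r{\left(1,N \right)} \right)} - 521} = \frac{1}{\left(9 - \left(-7 + 2 \cdot 1^{2} + 2 \cdot 5 \cdot 1\right)^{2}\right) - 521} = \frac{1}{\left(9 - \left(-7 + 2 \cdot 1 + 10\right)^{2}\right) - 521} = \frac{1}{\left(9 - \left(-7 + 2 + 10\right)^{2}\right) - 521} = \frac{1}{\left(9 - 5^{2}\right) - 521} = \frac{1}{\left(9 - 25\right) - 521} = \frac{1}{-16 - 521} = \frac{1}{-537} = - \frac{1}{537}$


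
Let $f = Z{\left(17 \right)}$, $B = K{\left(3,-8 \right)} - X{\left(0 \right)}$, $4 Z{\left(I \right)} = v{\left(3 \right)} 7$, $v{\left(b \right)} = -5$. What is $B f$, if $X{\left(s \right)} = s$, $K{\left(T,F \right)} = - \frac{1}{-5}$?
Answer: $- \frac{7}{4} \approx -1.75$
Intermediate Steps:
$K{\left(T,F \right)} = \frac{1}{5}$ ($K{\left(T,F \right)} = \left(-1\right) \left(- \frac{1}{5}\right) = \frac{1}{5}$)
$Z{\left(I \right)} = - \frac{35}{4}$ ($Z{\left(I \right)} = \frac{\left(-5\right) 7}{4} = \frac{1}{4} \left(-35\right) = - \frac{35}{4}$)
$B = \frac{1}{5}$ ($B = \frac{1}{5} - 0 = \frac{1}{5} + 0 = \frac{1}{5} \approx 0.2$)
$f = - \frac{35}{4} \approx -8.75$
$B f = \frac{1}{5} \left(- \frac{35}{4}\right) = - \frac{7}{4}$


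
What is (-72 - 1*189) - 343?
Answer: -604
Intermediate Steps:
(-72 - 1*189) - 343 = (-72 - 189) - 343 = -261 - 343 = -604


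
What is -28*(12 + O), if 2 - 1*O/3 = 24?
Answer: 1512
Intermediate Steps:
O = -66 (O = 6 - 3*24 = 6 - 72 = -66)
-28*(12 + O) = -28*(12 - 66) = -28*(-54) = 1512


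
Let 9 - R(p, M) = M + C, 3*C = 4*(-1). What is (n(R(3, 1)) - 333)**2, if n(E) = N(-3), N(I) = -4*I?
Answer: 103041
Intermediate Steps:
C = -4/3 (C = (4*(-1))/3 = (1/3)*(-4) = -4/3 ≈ -1.3333)
R(p, M) = 31/3 - M (R(p, M) = 9 - (M - 4/3) = 9 - (-4/3 + M) = 9 + (4/3 - M) = 31/3 - M)
n(E) = 12 (n(E) = -4*(-3) = 12)
(n(R(3, 1)) - 333)**2 = (12 - 333)**2 = (-321)**2 = 103041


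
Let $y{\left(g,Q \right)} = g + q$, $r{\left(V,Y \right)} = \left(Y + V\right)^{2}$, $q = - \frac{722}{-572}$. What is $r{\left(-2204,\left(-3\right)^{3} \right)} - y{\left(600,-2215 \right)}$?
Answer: $\frac{1423353285}{286} \approx 4.9768 \cdot 10^{6}$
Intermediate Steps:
$q = \frac{361}{286}$ ($q = \left(-722\right) \left(- \frac{1}{572}\right) = \frac{361}{286} \approx 1.2622$)
$r{\left(V,Y \right)} = \left(V + Y\right)^{2}$
$y{\left(g,Q \right)} = \frac{361}{286} + g$ ($y{\left(g,Q \right)} = g + \frac{361}{286} = \frac{361}{286} + g$)
$r{\left(-2204,\left(-3\right)^{3} \right)} - y{\left(600,-2215 \right)} = \left(-2204 + \left(-3\right)^{3}\right)^{2} - \left(\frac{361}{286} + 600\right) = \left(-2204 - 27\right)^{2} - \frac{171961}{286} = \left(-2231\right)^{2} - \frac{171961}{286} = 4977361 - \frac{171961}{286} = \frac{1423353285}{286}$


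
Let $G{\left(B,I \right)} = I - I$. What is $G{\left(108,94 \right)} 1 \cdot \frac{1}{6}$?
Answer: $0$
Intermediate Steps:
$G{\left(B,I \right)} = 0$
$G{\left(108,94 \right)} 1 \cdot \frac{1}{6} = 0 \cdot 1 \cdot \frac{1}{6} = 0 \cdot \frac{1}{6} = 0$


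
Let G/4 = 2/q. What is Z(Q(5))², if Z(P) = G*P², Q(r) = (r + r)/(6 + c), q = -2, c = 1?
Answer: 160000/2401 ≈ 66.639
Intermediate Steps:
G = -4 (G = 4*(2/(-2)) = 4*(2*(-½)) = 4*(-1) = -4)
Q(r) = 2*r/7 (Q(r) = (r + r)/(6 + 1) = (2*r)/7 = (2*r)*(⅐) = 2*r/7)
Z(P) = -4*P²
Z(Q(5))² = (-4*((2/7)*5)²)² = (-4*(10/7)²)² = (-4*100/49)² = (-400/49)² = 160000/2401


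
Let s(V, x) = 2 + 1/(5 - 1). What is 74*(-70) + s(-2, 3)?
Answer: -20711/4 ≈ -5177.8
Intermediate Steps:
s(V, x) = 9/4 (s(V, x) = 2 + 1/4 = 9/4)
74*(-70) + s(-2, 3) = 74*(-70) + 9/4 = -5180 + 9/4 = -20711/4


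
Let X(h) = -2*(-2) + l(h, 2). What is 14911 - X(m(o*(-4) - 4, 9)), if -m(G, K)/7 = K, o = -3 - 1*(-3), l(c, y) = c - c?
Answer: 14907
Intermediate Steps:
l(c, y) = 0
o = 0 (o = -3 + 3 = 0)
m(G, K) = -7*K
X(h) = 4 (X(h) = -2*(-2) + 0 = 4 + 0 = 4)
14911 - X(m(o*(-4) - 4, 9)) = 14911 - 1*4 = 14911 - 4 = 14907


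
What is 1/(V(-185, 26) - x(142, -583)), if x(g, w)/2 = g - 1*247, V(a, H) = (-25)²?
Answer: 1/835 ≈ 0.0011976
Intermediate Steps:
V(a, H) = 625
x(g, w) = -494 + 2*g (x(g, w) = 2*(g - 1*247) = 2*(g - 247) = 2*(-247 + g) = -494 + 2*g)
1/(V(-185, 26) - x(142, -583)) = 1/(625 - (-494 + 2*142)) = 1/(625 - (-494 + 284)) = 1/(625 - 1*(-210)) = 1/(625 + 210) = 1/835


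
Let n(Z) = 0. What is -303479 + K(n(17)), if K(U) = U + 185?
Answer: -303294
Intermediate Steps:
K(U) = 185 + U
-303479 + K(n(17)) = -303479 + (185 + 0) = -303479 + 185 = -303294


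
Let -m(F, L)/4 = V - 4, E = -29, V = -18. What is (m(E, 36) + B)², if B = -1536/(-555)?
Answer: 281971264/34225 ≈ 8238.8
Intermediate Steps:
B = 512/185 (B = -1536*(-1/555) = 512/185 ≈ 2.7676)
m(F, L) = 88 (m(F, L) = -4*(-18 - 4) = -4*(-22) = 88)
(m(E, 36) + B)² = (88 + 512/185)² = (16792/185)² = 281971264/34225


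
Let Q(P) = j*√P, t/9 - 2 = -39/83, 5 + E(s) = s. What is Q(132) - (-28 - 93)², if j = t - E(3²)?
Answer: -14641 + 1622*√33/83 ≈ -14529.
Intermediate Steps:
E(s) = -5 + s
t = 1143/83 (t = 18 + 9*(-39/83) = 18 - 351/83 = 1143/83 ≈ 13.771)
j = 811/83 (j = 1143/83 - (-5 + 3²) = 1143/83 - (-5 + 9) = 1143/83 - 1*4 = 1143/83 - 4 = 811/83 ≈ 9.7711)
Q(P) = 811*√P/83
Q(132) - (-28 - 93)² = 811*√132/83 - (-28 - 93)² = 811*(2*√33)/83 - 1*(-121)² = 1622*√33/83 - 1*14641 = 1622*√33/83 - 14641 = -14641 + 1622*√33/83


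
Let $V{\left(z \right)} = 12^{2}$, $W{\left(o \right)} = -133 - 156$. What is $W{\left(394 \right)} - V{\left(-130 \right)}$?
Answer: $-433$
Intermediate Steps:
$W{\left(o \right)} = -289$
$V{\left(z \right)} = 144$
$W{\left(394 \right)} - V{\left(-130 \right)} = -289 - 144 = -433$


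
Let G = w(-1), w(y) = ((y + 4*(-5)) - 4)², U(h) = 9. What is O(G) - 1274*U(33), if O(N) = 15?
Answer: -11451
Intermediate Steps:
w(y) = (-24 + y)² (w(y) = ((y - 20) - 4)² = ((-20 + y) - 4)² = (-24 + y)²)
G = 625 (G = (-24 - 1)² = (-25)² = 625)
O(G) - 1274*U(33) = 15 - 1274*9 = 15 - 11466 = -11451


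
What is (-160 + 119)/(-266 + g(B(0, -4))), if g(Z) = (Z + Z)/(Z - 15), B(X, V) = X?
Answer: 41/266 ≈ 0.15414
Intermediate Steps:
g(Z) = 2*Z/(-15 + Z) (g(Z) = (2*Z)/(-15 + Z) = 2*Z/(-15 + Z))
(-160 + 119)/(-266 + g(B(0, -4))) = (-160 + 119)/(-266 + 2*0/(-15 + 0)) = -41/(-266 + 2*0/(-15)) = -41/(-266 + 2*0*(-1/15)) = -41/(-266 + 0) = -41/(-266) = -41*(-1/266) = 41/266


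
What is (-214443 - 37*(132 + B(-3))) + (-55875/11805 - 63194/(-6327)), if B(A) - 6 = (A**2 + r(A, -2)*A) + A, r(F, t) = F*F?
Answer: -57332419675/262071 ≈ -2.1877e+5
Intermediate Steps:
r(F, t) = F**2
B(A) = 6 + A + A**2 + A**3 (B(A) = 6 + ((A**2 + A**2*A) + A) = 6 + ((A**2 + A**3) + A) = 6 + (A + A**2 + A**3) = 6 + A + A**2 + A**3)
(-214443 - 37*(132 + B(-3))) + (-55875/11805 - 63194/(-6327)) = (-214443 - 37*(132 + (6 - 3 + (-3)**2 + (-3)**3))) + (-55875/11805 - 63194/(-6327)) = (-214443 - 37*(132 + (6 - 3 + 9 - 27))) + (-55875*1/11805 - 63194*(-1/6327)) = (-214443 - 37*(132 - 15)) + (-3725/787 + 3326/333) = (-214443 - 37*117) + 1377137/262071 = (-214443 - 4329) + 1377137/262071 = -218772 + 1377137/262071 = -57332419675/262071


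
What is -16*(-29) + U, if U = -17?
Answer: 447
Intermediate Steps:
-16*(-29) + U = -16*(-29) - 17 = 464 - 17 = 447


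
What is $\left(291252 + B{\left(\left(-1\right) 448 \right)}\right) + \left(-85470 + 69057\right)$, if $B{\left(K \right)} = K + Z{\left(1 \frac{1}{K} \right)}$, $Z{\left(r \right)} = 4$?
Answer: $274395$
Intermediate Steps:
$B{\left(K \right)} = 4 + K$ ($B{\left(K \right)} = K + 4 = 4 + K$)
$\left(291252 + B{\left(\left(-1\right) 448 \right)}\right) + \left(-85470 + 69057\right) = \left(291252 + \left(4 - 448\right)\right) + \left(-85470 + 69057\right) = \left(291252 + \left(4 - 448\right)\right) - 16413 = \left(291252 - 444\right) - 16413 = 290808 - 16413 = 274395$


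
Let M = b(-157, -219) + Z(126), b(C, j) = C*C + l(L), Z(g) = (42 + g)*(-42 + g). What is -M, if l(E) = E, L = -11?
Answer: -38750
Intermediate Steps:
Z(g) = (-42 + g)*(42 + g)
b(C, j) = -11 + C² (b(C, j) = C*C - 11 = C² - 11 = -11 + C²)
M = 38750 (M = (-11 + (-157)²) + (-1764 + 126²) = (-11 + 24649) + (-1764 + 15876) = 24638 + 14112 = 38750)
-M = -1*38750 = -38750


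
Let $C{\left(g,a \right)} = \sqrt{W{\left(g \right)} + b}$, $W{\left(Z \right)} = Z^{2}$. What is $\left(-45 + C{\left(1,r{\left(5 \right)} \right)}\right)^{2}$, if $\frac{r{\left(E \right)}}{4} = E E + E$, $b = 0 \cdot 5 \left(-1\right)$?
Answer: $1936$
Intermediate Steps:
$b = 0$ ($b = 0 \left(-1\right) = 0$)
$r{\left(E \right)} = 4 E + 4 E^{2}$ ($r{\left(E \right)} = 4 \left(E E + E\right) = 4 \left(E^{2} + E\right) = 4 \left(E + E^{2}\right) = 4 E + 4 E^{2}$)
$C{\left(g,a \right)} = \sqrt{g^{2}}$ ($C{\left(g,a \right)} = \sqrt{g^{2} + 0} = \sqrt{g^{2}}$)
$\left(-45 + C{\left(1,r{\left(5 \right)} \right)}\right)^{2} = \left(-45 + \sqrt{1^{2}}\right)^{2} = \left(-45 + \sqrt{1}\right)^{2} = \left(-45 + 1\right)^{2} = \left(-44\right)^{2} = 1936$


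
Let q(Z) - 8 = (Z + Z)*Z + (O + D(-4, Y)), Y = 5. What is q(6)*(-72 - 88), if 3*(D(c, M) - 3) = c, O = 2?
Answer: -40160/3 ≈ -13387.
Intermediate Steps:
D(c, M) = 3 + c/3
q(Z) = 35/3 + 2*Z**2 (q(Z) = 8 + ((Z + Z)*Z + (2 + (3 + (1/3)*(-4)))) = 8 + ((2*Z)*Z + (2 + (3 - 4/3))) = 8 + (2*Z**2 + (2 + 5/3)) = 8 + (2*Z**2 + 11/3) = 8 + (11/3 + 2*Z**2) = 35/3 + 2*Z**2)
q(6)*(-72 - 88) = (35/3 + 2*6**2)*(-72 - 88) = (35/3 + 2*36)*(-160) = (35/3 + 72)*(-160) = (251/3)*(-160) = -40160/3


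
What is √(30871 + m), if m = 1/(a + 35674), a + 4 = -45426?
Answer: 5*√3264763829/1626 ≈ 175.70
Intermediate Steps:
a = -45430 (a = -4 - 45426 = -45430)
m = -1/9756 (m = 1/(-45430 + 35674) = 1/(-9756) = -1/9756 ≈ -0.00010250)
√(30871 + m) = √(30871 - 1/9756) = √(301177475/9756) = 5*√3264763829/1626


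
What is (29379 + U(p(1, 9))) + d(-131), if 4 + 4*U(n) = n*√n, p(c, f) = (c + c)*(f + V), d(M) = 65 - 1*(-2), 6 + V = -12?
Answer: 29445 - 27*I*√2/2 ≈ 29445.0 - 19.092*I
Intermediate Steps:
V = -18 (V = -6 - 12 = -18)
d(M) = 67 (d(M) = 65 + 2 = 67)
p(c, f) = 2*c*(-18 + f) (p(c, f) = (c + c)*(f - 18) = (2*c)*(-18 + f) = 2*c*(-18 + f))
U(n) = -1 + n^(3/2)/4 (U(n) = -1 + (n*√n)/4 = -1 + n^(3/2)/4)
(29379 + U(p(1, 9))) + d(-131) = (29379 + (-1 + (2*1*(-18 + 9))^(3/2)/4)) + 67 = (29379 + (-1 + (2*1*(-9))^(3/2)/4)) + 67 = (29379 + (-1 + (-18)^(3/2)/4)) + 67 = (29379 + (-1 + (-54*I*√2)/4)) + 67 = (29379 + (-1 - 27*I*√2/2)) + 67 = (29378 - 27*I*√2/2) + 67 = 29445 - 27*I*√2/2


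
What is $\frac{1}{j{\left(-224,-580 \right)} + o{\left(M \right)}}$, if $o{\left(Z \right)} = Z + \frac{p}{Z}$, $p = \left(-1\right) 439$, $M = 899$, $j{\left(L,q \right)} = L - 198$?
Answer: $\frac{899}{428384} \approx 0.0020986$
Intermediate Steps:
$j{\left(L,q \right)} = -198 + L$
$p = -439$
$o{\left(Z \right)} = Z - \frac{439}{Z}$
$\frac{1}{j{\left(-224,-580 \right)} + o{\left(M \right)}} = \frac{1}{\left(-198 - 224\right) + \left(899 - \frac{439}{899}\right)} = \frac{1}{-422 + \left(899 - \frac{439}{899}\right)} = \frac{1}{-422 + \frac{807762}{899}} = \frac{1}{\frac{428384}{899}} = \frac{899}{428384}$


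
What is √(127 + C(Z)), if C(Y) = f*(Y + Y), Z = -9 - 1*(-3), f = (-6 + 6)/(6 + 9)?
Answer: √127 ≈ 11.269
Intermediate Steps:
f = 0 (f = 0/15 = 0*(1/15) = 0)
Z = -6 (Z = -9 + 3 = -6)
C(Y) = 0 (C(Y) = 0*(Y + Y) = 0*(2*Y) = 0)
√(127 + C(Z)) = √(127 + 0) = √127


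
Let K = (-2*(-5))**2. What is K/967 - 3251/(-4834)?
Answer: 3627117/4674478 ≈ 0.77594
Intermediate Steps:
K = 100 (K = 10**2 = 100)
K/967 - 3251/(-4834) = 100/967 - 3251/(-4834) = 100*(1/967) - 3251*(-1/4834) = 100/967 + 3251/4834 = 3627117/4674478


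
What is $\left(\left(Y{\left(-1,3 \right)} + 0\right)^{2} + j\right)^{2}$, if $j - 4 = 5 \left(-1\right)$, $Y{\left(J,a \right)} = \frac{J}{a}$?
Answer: $\frac{64}{81} \approx 0.79012$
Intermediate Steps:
$j = -1$ ($j = 4 + 5 \left(-1\right) = 4 - 5 = -1$)
$\left(\left(Y{\left(-1,3 \right)} + 0\right)^{2} + j\right)^{2} = \left(\left(- \frac{1}{3} + 0\right)^{2} - 1\right)^{2} = \left(\left(- \frac{1}{3}\right)^{2} - 1\right)^{2} = \left(\frac{1}{9} - 1\right)^{2} = \left(- \frac{8}{9}\right)^{2} = \frac{64}{81}$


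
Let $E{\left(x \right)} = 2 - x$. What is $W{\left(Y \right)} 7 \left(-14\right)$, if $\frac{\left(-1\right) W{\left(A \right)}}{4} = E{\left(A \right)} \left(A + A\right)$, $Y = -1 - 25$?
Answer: $-570752$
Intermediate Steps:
$Y = -26$ ($Y = -1 - 25 = -26$)
$W{\left(A \right)} = - 8 A \left(2 - A\right)$ ($W{\left(A \right)} = - 4 \left(2 - A\right) \left(A + A\right) = - 4 \left(2 - A\right) 2 A = - 4 \cdot 2 A \left(2 - A\right) = - 8 A \left(2 - A\right)$)
$W{\left(Y \right)} 7 \left(-14\right) = 8 \left(-26\right) \left(-2 - 26\right) 7 \left(-14\right) = 8 \left(-26\right) \left(-28\right) 7 \left(-14\right) = 5824 \cdot 7 \left(-14\right) = 40768 \left(-14\right) = -570752$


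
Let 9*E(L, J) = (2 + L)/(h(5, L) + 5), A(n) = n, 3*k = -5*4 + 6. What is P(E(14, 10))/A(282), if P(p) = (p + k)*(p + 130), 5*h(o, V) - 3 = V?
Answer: -10360810/5036661 ≈ -2.0571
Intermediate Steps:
k = -14/3 (k = (-5*4 + 6)/3 = (-20 + 6)/3 = (1/3)*(-14) = -14/3 ≈ -4.6667)
h(o, V) = 3/5 + V/5
E(L, J) = (2 + L)/(9*(28/5 + L/5)) (E(L, J) = ((2 + L)/((3/5 + L/5) + 5))/9 = ((2 + L)/(28/5 + L/5))/9 = (2 + L)/(9*(28/5 + L/5)))
P(p) = (130 + p)*(-14/3 + p) (P(p) = (p - 14/3)*(p + 130) = (-14/3 + p)*(130 + p) = (130 + p)*(-14/3 + p))
P(E(14, 10))/A(282) = (-1820/3 + (5*(2 + 14)/(9*(28 + 14)))**2 + 376*(5*(2 + 14)/(9*(28 + 14)))/3)/282 = (-1820/3 + ((5/9)*16/42)**2 + 376*((5/9)*16/42)/3)*(1/282) = (-1820/3 + ((5/9)*(1/42)*16)**2 + 376*((5/9)*(1/42)*16)/3)*(1/282) = (-1820/3 + (40/189)**2 + (376/3)*(40/189))*(1/282) = (-1820/3 + 1600/35721 + 15040/567)*(1/282) = -20721620/35721*1/282 = -10360810/5036661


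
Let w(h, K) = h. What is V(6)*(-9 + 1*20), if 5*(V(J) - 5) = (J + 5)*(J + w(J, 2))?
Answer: 1727/5 ≈ 345.40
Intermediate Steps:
V(J) = 5 + 2*J*(5 + J)/5 (V(J) = 5 + ((J + 5)*(J + J))/5 = 5 + ((5 + J)*(2*J))/5 = 5 + (2*J*(5 + J))/5 = 5 + 2*J*(5 + J)/5)
V(6)*(-9 + 1*20) = (5 + 2*6 + (⅖)*6²)*(-9 + 1*20) = (5 + 12 + (⅖)*36)*(-9 + 20) = (5 + 12 + 72/5)*11 = (157/5)*11 = 1727/5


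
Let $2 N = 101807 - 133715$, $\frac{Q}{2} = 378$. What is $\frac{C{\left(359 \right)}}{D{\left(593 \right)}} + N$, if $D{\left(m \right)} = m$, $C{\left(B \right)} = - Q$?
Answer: $- \frac{9461478}{593} \approx -15955.0$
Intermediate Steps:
$Q = 756$ ($Q = 2 \cdot 378 = 756$)
$C{\left(B \right)} = -756$ ($C{\left(B \right)} = \left(-1\right) 756 = -756$)
$N = -15954$ ($N = \frac{101807 - 133715}{2} = \frac{1}{2} \left(-31908\right) = -15954$)
$\frac{C{\left(359 \right)}}{D{\left(593 \right)}} + N = - \frac{756}{593} - 15954 = - \frac{9461478}{593}$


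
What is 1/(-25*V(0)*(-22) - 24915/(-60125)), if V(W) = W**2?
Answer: 12025/4983 ≈ 2.4132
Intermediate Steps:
1/(-25*V(0)*(-22) - 24915/(-60125)) = 1/(-25*0**2*(-22) - 24915/(-60125)) = 1/(-25*0*(-22) - 24915*(-1/60125)) = 1/(0*(-22) + 4983/12025) = 1/(0 + 4983/12025) = 1/(4983/12025) = 12025/4983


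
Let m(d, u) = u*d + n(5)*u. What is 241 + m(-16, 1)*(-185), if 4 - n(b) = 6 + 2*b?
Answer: 5421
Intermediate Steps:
n(b) = -2 - 2*b (n(b) = 4 - (6 + 2*b) = 4 + (-6 - 2*b) = -2 - 2*b)
m(d, u) = -12*u + d*u (m(d, u) = u*d + (-2 - 2*5)*u = d*u + (-2 - 10)*u = d*u - 12*u = -12*u + d*u)
241 + m(-16, 1)*(-185) = 241 + (1*(-12 - 16))*(-185) = 241 + (1*(-28))*(-185) = 241 - 28*(-185) = 241 + 5180 = 5421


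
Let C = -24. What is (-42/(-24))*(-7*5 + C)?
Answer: -413/4 ≈ -103.25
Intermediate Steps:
(-42/(-24))*(-7*5 + C) = (-42/(-24))*(-7*5 - 24) = (-42*(-1/24))*(-35 - 24) = (7/4)*(-59) = -413/4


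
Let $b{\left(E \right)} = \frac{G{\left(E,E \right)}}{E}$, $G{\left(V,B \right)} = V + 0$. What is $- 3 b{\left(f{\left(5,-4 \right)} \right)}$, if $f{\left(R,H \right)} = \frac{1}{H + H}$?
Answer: $-3$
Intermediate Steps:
$f{\left(R,H \right)} = \frac{1}{2 H}$
$G{\left(V,B \right)} = V$
$b{\left(E \right)} = 1$ ($b{\left(E \right)} = \frac{E}{E} = 1$)
$- 3 b{\left(f{\left(5,-4 \right)} \right)} = \left(-3\right) 1 = -3$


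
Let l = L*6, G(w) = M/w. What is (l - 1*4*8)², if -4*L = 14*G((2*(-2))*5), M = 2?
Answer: 89401/100 ≈ 894.01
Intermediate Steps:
G(w) = 2/w
L = 7/20 (L = -7*2/(((2*(-2))*5))/2 = -7*2/((-4*5))/2 = -7*2/(-20)/2 = -7*2*(-1/20)/2 = -7*(-1)/(2*10) = -¼*(-7/5) = 7/20 ≈ 0.35000)
l = 21/10 (l = (7/20)*6 = 21/10 ≈ 2.1000)
(l - 1*4*8)² = (21/10 - 1*4*8)² = (21/10 - 4*8)² = (21/10 - 32)² = (-299/10)² = 89401/100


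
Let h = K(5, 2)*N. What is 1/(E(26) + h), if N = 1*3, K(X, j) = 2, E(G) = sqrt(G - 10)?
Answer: 1/10 ≈ 0.10000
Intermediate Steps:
E(G) = sqrt(-10 + G)
N = 3
h = 6 (h = 2*3 = 6)
1/(E(26) + h) = 1/(sqrt(-10 + 26) + 6) = 1/(sqrt(16) + 6) = 1/(4 + 6) = 1/10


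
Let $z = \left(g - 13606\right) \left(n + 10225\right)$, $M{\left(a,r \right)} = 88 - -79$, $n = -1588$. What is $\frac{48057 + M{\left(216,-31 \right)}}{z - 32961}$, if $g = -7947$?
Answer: $- \frac{24112}{93093111} \approx -0.00025901$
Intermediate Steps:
$M{\left(a,r \right)} = 167$ ($M{\left(a,r \right)} = 88 + 79 = 167$)
$z = -186153261$ ($z = \left(-7947 - 13606\right) \left(-1588 + 10225\right) = \left(-21553\right) 8637 = -186153261$)
$\frac{48057 + M{\left(216,-31 \right)}}{z - 32961} = \frac{48057 + 167}{-186153261 - 32961} = \frac{48224}{-186186222} = 48224 \left(- \frac{1}{186186222}\right) = - \frac{24112}{93093111}$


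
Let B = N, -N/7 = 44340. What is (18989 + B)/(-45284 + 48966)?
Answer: -291391/3682 ≈ -79.139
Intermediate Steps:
N = -310380 (N = -7*44340 = -310380)
B = -310380
(18989 + B)/(-45284 + 48966) = (18989 - 310380)/(-45284 + 48966) = -291391/3682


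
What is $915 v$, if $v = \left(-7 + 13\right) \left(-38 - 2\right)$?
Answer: $-219600$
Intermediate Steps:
$v = -240$ ($v = 6 \left(-40\right) = -240$)
$915 v = 915 \left(-240\right) = -219600$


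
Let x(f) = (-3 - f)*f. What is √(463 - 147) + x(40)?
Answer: -1720 + 2*√79 ≈ -1702.2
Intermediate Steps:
x(f) = f*(-3 - f)
√(463 - 147) + x(40) = √(463 - 147) - 1*40*(3 + 40) = √316 - 1*40*43 = 2*√79 - 1720 = -1720 + 2*√79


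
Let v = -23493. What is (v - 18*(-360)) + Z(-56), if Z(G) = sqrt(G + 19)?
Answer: -17013 + I*sqrt(37) ≈ -17013.0 + 6.0828*I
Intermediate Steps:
Z(G) = sqrt(19 + G)
(v - 18*(-360)) + Z(-56) = (-23493 - 18*(-360)) + sqrt(19 - 56) = (-23493 + 6480) + sqrt(-37) = -17013 + I*sqrt(37)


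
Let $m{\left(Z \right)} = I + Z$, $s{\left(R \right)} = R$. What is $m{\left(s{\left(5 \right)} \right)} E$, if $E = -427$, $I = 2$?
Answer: $-2989$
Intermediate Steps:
$m{\left(Z \right)} = 2 + Z$
$m{\left(s{\left(5 \right)} \right)} E = \left(2 + 5\right) \left(-427\right) = 7 \left(-427\right) = -2989$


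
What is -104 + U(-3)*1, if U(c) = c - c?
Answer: -104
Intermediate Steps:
U(c) = 0
-104 + U(-3)*1 = -104 + 0*1 = -104 + 0 = -104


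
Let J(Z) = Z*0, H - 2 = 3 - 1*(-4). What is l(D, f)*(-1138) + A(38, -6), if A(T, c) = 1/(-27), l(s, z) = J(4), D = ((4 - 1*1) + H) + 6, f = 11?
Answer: -1/27 ≈ -0.037037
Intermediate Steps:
H = 9 (H = 2 + (3 - 1*(-4)) = 2 + (3 + 4) = 2 + 7 = 9)
J(Z) = 0
D = 18 (D = ((4 - 1*1) + 9) + 6 = ((4 - 1) + 9) + 6 = (3 + 9) + 6 = 12 + 6 = 18)
l(s, z) = 0
A(T, c) = -1/27
l(D, f)*(-1138) + A(38, -6) = 0*(-1138) - 1/27 = 0 - 1/27 = -1/27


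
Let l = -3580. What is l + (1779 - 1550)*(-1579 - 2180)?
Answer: -864391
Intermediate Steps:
l + (1779 - 1550)*(-1579 - 2180) = -3580 + (1779 - 1550)*(-1579 - 2180) = -3580 + 229*(-3759) = -3580 - 860811 = -864391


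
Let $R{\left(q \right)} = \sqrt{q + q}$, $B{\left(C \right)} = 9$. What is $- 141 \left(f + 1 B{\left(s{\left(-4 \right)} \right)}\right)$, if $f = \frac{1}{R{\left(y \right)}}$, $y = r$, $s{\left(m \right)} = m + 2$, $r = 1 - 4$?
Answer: $-1269 + \frac{47 i \sqrt{6}}{2} \approx -1269.0 + 57.563 i$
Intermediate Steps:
$r = -3$ ($r = 1 - 4 = -3$)
$s{\left(m \right)} = 2 + m$
$y = -3$
$R{\left(q \right)} = \sqrt{2} \sqrt{q}$ ($R{\left(q \right)} = \sqrt{2 q} = \sqrt{2} \sqrt{q}$)
$f = - \frac{i \sqrt{6}}{6}$ ($f = \frac{1}{\sqrt{2} \sqrt{-3}} = \frac{1}{\sqrt{2} i \sqrt{3}} = \frac{1}{i \sqrt{6}} = - \frac{i \sqrt{6}}{6} \approx - 0.40825 i$)
$- 141 \left(f + 1 B{\left(s{\left(-4 \right)} \right)}\right) = - 141 \left(- \frac{i \sqrt{6}}{6} + 1 \cdot 9\right) = - 141 \left(- \frac{i \sqrt{6}}{6} + 9\right) = - 141 \left(9 - \frac{i \sqrt{6}}{6}\right) = -1269 + \frac{47 i \sqrt{6}}{2}$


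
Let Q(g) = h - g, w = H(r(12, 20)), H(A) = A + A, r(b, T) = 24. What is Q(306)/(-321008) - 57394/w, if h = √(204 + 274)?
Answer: -143936863/120378 - √478/321008 ≈ -1195.7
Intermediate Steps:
H(A) = 2*A
w = 48 (w = 2*24 = 48)
h = √478 ≈ 21.863
Q(g) = √478 - g
Q(306)/(-321008) - 57394/w = (√478 - 1*306)/(-321008) - 57394/48 = (√478 - 306)*(-1/321008) - 57394*1/48 = (-306 + √478)*(-1/321008) - 28697/24 = (153/160504 - √478/321008) - 28697/24 = -143936863/120378 - √478/321008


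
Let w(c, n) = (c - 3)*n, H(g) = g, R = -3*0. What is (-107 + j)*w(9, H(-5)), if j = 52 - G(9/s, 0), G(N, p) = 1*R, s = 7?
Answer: 1650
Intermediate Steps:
R = 0
w(c, n) = n*(-3 + c) (w(c, n) = (-3 + c)*n = n*(-3 + c))
G(N, p) = 0 (G(N, p) = 1*0 = 0)
j = 52 (j = 52 - 1*0 = 52 + 0 = 52)
(-107 + j)*w(9, H(-5)) = (-107 + 52)*(-5*(-3 + 9)) = -(-275)*6 = -55*(-30) = 1650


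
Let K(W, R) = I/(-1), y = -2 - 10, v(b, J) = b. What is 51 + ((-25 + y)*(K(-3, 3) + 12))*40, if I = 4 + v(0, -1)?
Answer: -11789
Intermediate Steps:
y = -12
I = 4 (I = 4 + 0 = 4)
K(W, R) = -4 (K(W, R) = 4/(-1) = 4*(-1) = -4)
51 + ((-25 + y)*(K(-3, 3) + 12))*40 = 51 + ((-25 - 12)*(-4 + 12))*40 = 51 - 37*8*40 = 51 - 296*40 = 51 - 11840 = -11789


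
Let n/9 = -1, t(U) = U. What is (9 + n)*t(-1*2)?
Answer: 0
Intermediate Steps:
n = -9 (n = 9*(-1) = -9)
(9 + n)*t(-1*2) = (9 - 9)*(-1*2) = 0*(-2) = 0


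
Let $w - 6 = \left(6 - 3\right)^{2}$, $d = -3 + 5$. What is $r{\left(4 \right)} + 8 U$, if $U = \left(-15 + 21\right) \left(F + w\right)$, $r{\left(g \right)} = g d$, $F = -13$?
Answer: $104$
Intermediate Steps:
$d = 2$
$r{\left(g \right)} = 2 g$ ($r{\left(g \right)} = g 2 = 2 g$)
$w = 15$ ($w = 6 + \left(6 - 3\right)^{2} = 6 + 3^{2} = 6 + 9 = 15$)
$U = 12$ ($U = \left(-15 + 21\right) \left(-13 + 15\right) = 6 \cdot 2 = 12$)
$r{\left(4 \right)} + 8 U = 2 \cdot 4 + 8 \cdot 12 = 8 + 96 = 104$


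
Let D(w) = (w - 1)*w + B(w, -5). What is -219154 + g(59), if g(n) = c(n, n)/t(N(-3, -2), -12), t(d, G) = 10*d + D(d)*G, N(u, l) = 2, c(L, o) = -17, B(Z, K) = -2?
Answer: -4383097/20 ≈ -2.1915e+5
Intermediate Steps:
D(w) = -2 + w*(-1 + w) (D(w) = (w - 1)*w - 2 = (-1 + w)*w - 2 = w*(-1 + w) - 2 = -2 + w*(-1 + w))
t(d, G) = 10*d + G*(-2 + d² - d) (t(d, G) = 10*d + (-2 + d² - d)*G = 10*d + G*(-2 + d² - d))
g(n) = -17/20 (g(n) = -17/(10*2 - 1*(-12)*(2 + 2 - 1*2²)) = -17/(20 - 1*(-12)*(2 + 2 - 1*4)) = -17/(20 - 1*(-12)*(2 + 2 - 4)) = -17/(20 - 1*(-12)*0) = -17/(20 + 0) = -17/20)
-219154 + g(59) = -219154 - 17/20 = -4383097/20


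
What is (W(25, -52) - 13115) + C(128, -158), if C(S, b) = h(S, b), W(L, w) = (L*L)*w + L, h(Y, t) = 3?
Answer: -45587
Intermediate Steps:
W(L, w) = L + w*L² (W(L, w) = L²*w + L = w*L² + L = L + w*L²)
C(S, b) = 3
(W(25, -52) - 13115) + C(128, -158) = (25*(1 + 25*(-52)) - 13115) + 3 = (25*(1 - 1300) - 13115) + 3 = (25*(-1299) - 13115) + 3 = (-32475 - 13115) + 3 = -45590 + 3 = -45587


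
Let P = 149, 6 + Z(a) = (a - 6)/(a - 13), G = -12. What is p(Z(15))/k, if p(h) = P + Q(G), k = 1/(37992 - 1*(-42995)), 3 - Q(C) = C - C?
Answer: 12310024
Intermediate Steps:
Z(a) = -6 + (-6 + a)/(-13 + a) (Z(a) = -6 + (a - 6)/(a - 13) = -6 + (-6 + a)/(-13 + a))
Q(C) = 3 (Q(C) = 3 - (C - C) = 3 - 1*0 = 3 + 0 = 3)
k = 1/80987 (k = 1/(37992 + 42995) = 1/80987 ≈ 1.2348e-5)
p(h) = 152 (p(h) = 149 + 3 = 152)
p(Z(15))/k = 152/(1/80987) = 152*80987 = 12310024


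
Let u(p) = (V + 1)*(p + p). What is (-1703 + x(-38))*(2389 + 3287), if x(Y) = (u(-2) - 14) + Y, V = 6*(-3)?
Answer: -9575412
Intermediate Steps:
V = -18
u(p) = -34*p (u(p) = (-18 + 1)*(p + p) = -34*p)
x(Y) = 54 + Y (x(Y) = (-34*(-2) - 14) + Y = (68 - 14) + Y = 54 + Y)
(-1703 + x(-38))*(2389 + 3287) = (-1703 + (54 - 38))*(2389 + 3287) = (-1703 + 16)*5676 = -1687*5676 = -9575412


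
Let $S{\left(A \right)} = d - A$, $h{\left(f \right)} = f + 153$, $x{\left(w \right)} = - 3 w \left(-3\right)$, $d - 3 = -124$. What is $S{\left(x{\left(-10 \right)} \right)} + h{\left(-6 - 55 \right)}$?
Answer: $61$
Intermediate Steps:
$d = -121$ ($d = 3 - 124 = -121$)
$x{\left(w \right)} = 9 w$
$h{\left(f \right)} = 153 + f$
$S{\left(A \right)} = -121 - A$
$S{\left(x{\left(-10 \right)} \right)} + h{\left(-6 - 55 \right)} = \left(-121 - 9 \left(-10\right)\right) + \left(153 - 61\right) = \left(-121 - -90\right) + \left(153 - 61\right) = \left(-121 + 90\right) + 92 = -31 + 92 = 61$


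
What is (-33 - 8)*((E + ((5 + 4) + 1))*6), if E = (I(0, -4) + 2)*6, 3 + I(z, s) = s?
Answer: 4920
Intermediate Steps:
I(z, s) = -3 + s
E = -30 (E = ((-3 - 4) + 2)*6 = (-7 + 2)*6 = -5*6 = -30)
(-33 - 8)*((E + ((5 + 4) + 1))*6) = (-33 - 8)*((-30 + ((5 + 4) + 1))*6) = -41*(-30 + (9 + 1))*6 = -41*(-30 + 10)*6 = -(-820)*6 = -41*(-120) = 4920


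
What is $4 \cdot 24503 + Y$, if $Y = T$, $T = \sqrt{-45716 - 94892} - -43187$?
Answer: $141199 + 104 i \sqrt{13} \approx 1.412 \cdot 10^{5} + 374.98 i$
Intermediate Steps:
$T = 43187 + 104 i \sqrt{13}$ ($T = \sqrt{-140608} + 43187 = 104 i \sqrt{13} + 43187 = 43187 + 104 i \sqrt{13} \approx 43187.0 + 374.98 i$)
$Y = 43187 + 104 i \sqrt{13} \approx 43187.0 + 374.98 i$
$4 \cdot 24503 + Y = 4 \cdot 24503 + \left(43187 + 104 i \sqrt{13}\right) = 98012 + \left(43187 + 104 i \sqrt{13}\right) = 141199 + 104 i \sqrt{13}$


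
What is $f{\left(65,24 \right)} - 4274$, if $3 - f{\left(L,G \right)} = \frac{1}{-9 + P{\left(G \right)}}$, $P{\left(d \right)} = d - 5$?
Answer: $- \frac{42711}{10} \approx -4271.1$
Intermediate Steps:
$P{\left(d \right)} = -5 + d$
$f{\left(L,G \right)} = 3 - \frac{1}{-14 + G}$ ($f{\left(L,G \right)} = 3 - \frac{1}{-9 + \left(-5 + G\right)} = 3 - \frac{1}{-14 + G}$)
$f{\left(65,24 \right)} - 4274 = \frac{-43 + 3 \cdot 24}{-14 + 24} - 4274 = \frac{-43 + 72}{10} - 4274 = \frac{1}{10} \cdot 29 - 4274 = \frac{29}{10} - 4274 = - \frac{42711}{10}$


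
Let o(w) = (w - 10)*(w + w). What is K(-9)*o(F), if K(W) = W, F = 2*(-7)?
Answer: -6048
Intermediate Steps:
F = -14
o(w) = 2*w*(-10 + w) (o(w) = (-10 + w)*(2*w) = 2*w*(-10 + w))
K(-9)*o(F) = -18*(-14)*(-10 - 14) = -18*(-14)*(-24) = -9*672 = -6048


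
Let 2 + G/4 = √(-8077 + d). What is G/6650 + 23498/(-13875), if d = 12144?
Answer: -3127454/1845375 + 2*√83/475 ≈ -1.6564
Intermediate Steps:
G = -8 + 28*√83 (G = -8 + 4*√(-8077 + 12144) = -8 + 4*√4067 = -8 + 4*(7*√83) = -8 + 28*√83 ≈ 247.09)
G/6650 + 23498/(-13875) = (-8 + 28*√83)/6650 + 23498/(-13875) = (-8 + 28*√83)*(1/6650) + 23498*(-1/13875) = (-4/3325 + 2*√83/475) - 23498/13875 = -3127454/1845375 + 2*√83/475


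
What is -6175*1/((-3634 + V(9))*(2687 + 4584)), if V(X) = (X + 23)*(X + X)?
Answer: 6175/22234718 ≈ 0.00027772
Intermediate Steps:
V(X) = 2*X*(23 + X) (V(X) = (23 + X)*(2*X) = 2*X*(23 + X))
-6175*1/((-3634 + V(9))*(2687 + 4584)) = -6175*1/((-3634 + 2*9*(23 + 9))*(2687 + 4584)) = -6175*1/(7271*(-3634 + 2*9*32)) = -6175*1/(7271*(-3634 + 576)) = -6175/((-3058*7271)) = -6175/(-22234718) = -6175*(-1/22234718) = 6175/22234718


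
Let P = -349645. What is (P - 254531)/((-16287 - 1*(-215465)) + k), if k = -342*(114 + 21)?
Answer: -37761/9563 ≈ -3.9487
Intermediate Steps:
k = -46170 (k = -342*135 = -46170)
(P - 254531)/((-16287 - 1*(-215465)) + k) = (-349645 - 254531)/((-16287 - 1*(-215465)) - 46170) = -604176/((-16287 + 215465) - 46170) = -604176/(199178 - 46170) = -604176/153008 = -604176*1/153008 = -37761/9563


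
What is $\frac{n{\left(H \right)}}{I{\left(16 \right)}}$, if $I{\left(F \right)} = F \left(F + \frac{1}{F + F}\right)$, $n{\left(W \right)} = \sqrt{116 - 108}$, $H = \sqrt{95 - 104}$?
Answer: $\frac{4 \sqrt{2}}{513} \approx 0.011027$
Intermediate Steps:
$H = 3 i$ ($H = \sqrt{-9} = 3 i \approx 3.0 i$)
$n{\left(W \right)} = 2 \sqrt{2}$ ($n{\left(W \right)} = \sqrt{8} = 2 \sqrt{2}$)
$I{\left(F \right)} = F \left(F + \frac{1}{2 F}\right)$
$\frac{n{\left(H \right)}}{I{\left(16 \right)}} = \frac{2 \sqrt{2}}{\frac{1}{2} + 16^{2}} = \frac{2 \sqrt{2}}{\frac{1}{2} + 256} = \frac{2 \sqrt{2}}{\frac{513}{2}} = 2 \sqrt{2} \cdot \frac{2}{513} = \frac{4 \sqrt{2}}{513}$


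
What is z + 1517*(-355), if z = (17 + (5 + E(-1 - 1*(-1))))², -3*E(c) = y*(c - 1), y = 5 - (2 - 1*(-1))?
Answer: -4842191/9 ≈ -5.3802e+5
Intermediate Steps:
y = 2 (y = 5 - (2 + 1) = 5 - 1*3 = 5 - 3 = 2)
E(c) = ⅔ - 2*c/3 (E(c) = -2*(c - 1)/3 = -2*(-1 + c)/3 = -(-2 + 2*c)/3 = ⅔ - 2*c/3)
z = 4624/9 (z = (17 + (5 + (⅔ - 2*(-1 - 1*(-1))/3)))² = (17 + (5 + (⅔ - 2*(-1 + 1)/3)))² = (17 + (5 + (⅔ - ⅔*0)))² = (17 + (5 + (⅔ + 0)))² = (17 + (5 + ⅔))² = (17 + 17/3)² = (68/3)² = 4624/9 ≈ 513.78)
z + 1517*(-355) = 4624/9 + 1517*(-355) = 4624/9 - 538535 = -4842191/9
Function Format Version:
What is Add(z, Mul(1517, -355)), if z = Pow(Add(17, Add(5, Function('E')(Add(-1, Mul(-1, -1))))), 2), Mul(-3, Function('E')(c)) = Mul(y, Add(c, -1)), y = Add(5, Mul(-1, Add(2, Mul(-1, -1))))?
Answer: Rational(-4842191, 9) ≈ -5.3802e+5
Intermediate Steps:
y = 2 (y = Add(5, Mul(-1, Add(2, 1))) = Add(5, Mul(-1, 3)) = Add(5, -3) = 2)
Function('E')(c) = Add(Rational(2, 3), Mul(Rational(-2, 3), c)) (Function('E')(c) = Mul(Rational(-1, 3), Mul(2, Add(c, -1))) = Mul(Rational(-1, 3), Mul(2, Add(-1, c))) = Mul(Rational(-1, 3), Add(-2, Mul(2, c))) = Add(Rational(2, 3), Mul(Rational(-2, 3), c)))
z = Rational(4624, 9) (z = Pow(Add(17, Add(5, Add(Rational(2, 3), Mul(Rational(-2, 3), Add(-1, Mul(-1, -1)))))), 2) = Pow(Add(17, Add(5, Add(Rational(2, 3), Mul(Rational(-2, 3), Add(-1, 1))))), 2) = Pow(Add(17, Add(5, Add(Rational(2, 3), Mul(Rational(-2, 3), 0)))), 2) = Pow(Add(17, Add(5, Add(Rational(2, 3), 0))), 2) = Pow(Add(17, Add(5, Rational(2, 3))), 2) = Pow(Add(17, Rational(17, 3)), 2) = Pow(Rational(68, 3), 2) = Rational(4624, 9) ≈ 513.78)
Add(z, Mul(1517, -355)) = Add(Rational(4624, 9), Mul(1517, -355)) = Add(Rational(4624, 9), -538535) = Rational(-4842191, 9)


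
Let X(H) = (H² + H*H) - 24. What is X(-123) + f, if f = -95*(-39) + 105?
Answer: 34044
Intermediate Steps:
X(H) = -24 + 2*H² (X(H) = (H² + H²) - 24 = 2*H² - 24 = -24 + 2*H²)
f = 3810 (f = 3705 + 105 = 3810)
X(-123) + f = (-24 + 2*(-123)²) + 3810 = (-24 + 2*15129) + 3810 = (-24 + 30258) + 3810 = 30234 + 3810 = 34044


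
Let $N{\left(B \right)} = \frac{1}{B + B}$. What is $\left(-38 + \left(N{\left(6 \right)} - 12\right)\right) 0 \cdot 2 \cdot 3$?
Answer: $0$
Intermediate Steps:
$N{\left(B \right)} = \frac{1}{2 B}$
$\left(-38 + \left(N{\left(6 \right)} - 12\right)\right) 0 \cdot 2 \cdot 3 = \left(-38 + \left(\frac{1}{2 \cdot 6} - 12\right)\right) 0 \cdot 2 \cdot 3 = \left(-38 + \left(\frac{1}{2} \cdot \frac{1}{6} - 12\right)\right) 0 \cdot 3 = \left(-38 + \left(\frac{1}{12} - 12\right)\right) 0 = \left(-38 - \frac{143}{12}\right) 0 = \left(- \frac{599}{12}\right) 0 = 0$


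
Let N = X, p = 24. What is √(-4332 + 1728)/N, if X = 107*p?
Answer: I*√651/1284 ≈ 0.019871*I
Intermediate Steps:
X = 2568 (X = 107*24 = 2568)
N = 2568
√(-4332 + 1728)/N = √(-4332 + 1728)/2568 = √(-2604)*(1/2568) = (2*I*√651)*(1/2568) = I*√651/1284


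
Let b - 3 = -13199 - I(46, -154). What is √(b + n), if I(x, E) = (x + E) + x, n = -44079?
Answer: 3*I*√6357 ≈ 239.19*I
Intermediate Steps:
I(x, E) = E + 2*x (I(x, E) = (E + x) + x = E + 2*x)
b = -13134 (b = 3 + (-13199 - (-154 + 2*46)) = 3 + (-13199 - (-154 + 92)) = 3 + (-13199 - 1*(-62)) = 3 + (-13199 + 62) = 3 - 13137 = -13134)
√(b + n) = √(-13134 - 44079) = √(-57213) = 3*I*√6357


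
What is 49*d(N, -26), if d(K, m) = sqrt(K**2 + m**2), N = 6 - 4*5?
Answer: 98*sqrt(218) ≈ 1447.0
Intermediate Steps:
N = -14 (N = 6 - 20 = -14)
49*d(N, -26) = 49*sqrt((-14)**2 + (-26)**2) = 49*sqrt(196 + 676) = 49*sqrt(872) = 49*(2*sqrt(218)) = 98*sqrt(218)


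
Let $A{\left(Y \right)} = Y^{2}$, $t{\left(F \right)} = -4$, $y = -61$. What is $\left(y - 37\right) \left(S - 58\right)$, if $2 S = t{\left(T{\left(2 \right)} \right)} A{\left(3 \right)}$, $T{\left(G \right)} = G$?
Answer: $7448$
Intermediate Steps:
$S = -18$ ($S = \frac{\left(-4\right) 3^{2}}{2} = \frac{\left(-4\right) 9}{2} = \frac{1}{2} \left(-36\right) = -18$)
$\left(y - 37\right) \left(S - 58\right) = \left(-61 - 37\right) \left(-18 - 58\right) = \left(-98\right) \left(-76\right) = 7448$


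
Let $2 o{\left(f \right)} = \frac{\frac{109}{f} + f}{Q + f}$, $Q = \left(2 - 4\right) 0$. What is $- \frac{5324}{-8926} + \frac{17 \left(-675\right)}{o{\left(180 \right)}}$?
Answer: $- \frac{3318511001042}{145087667} \approx -22872.0$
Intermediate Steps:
$Q = 0$ ($Q = \left(-2\right) 0 = 0$)
$o{\left(f \right)} = \frac{f + \frac{109}{f}}{2 f}$ ($o{\left(f \right)} = \frac{\left(\frac{109}{f} + f\right) \frac{1}{0 + f}}{2} = \frac{\left(f + \frac{109}{f}\right) \frac{1}{f}}{2} = \frac{\frac{1}{f} \left(f + \frac{109}{f}\right)}{2} = \frac{f + \frac{109}{f}}{2 f}$)
$- \frac{5324}{-8926} + \frac{17 \left(-675\right)}{o{\left(180 \right)}} = - \frac{5324}{-8926} + \frac{17 \left(-675\right)}{\frac{1}{2} \cdot \frac{1}{32400} \left(109 + 180^{2}\right)} = \left(-5324\right) \left(- \frac{1}{8926}\right) - \frac{11475}{\frac{1}{2} \cdot \frac{1}{32400} \left(109 + 32400\right)} = \frac{2662}{4463} - \frac{11475}{\frac{1}{2} \cdot \frac{1}{32400} \cdot 32509} = \frac{2662}{4463} - \frac{11475}{\frac{32509}{64800}} = \frac{2662}{4463} - \frac{743580000}{32509} = - \frac{3318511001042}{145087667}$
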